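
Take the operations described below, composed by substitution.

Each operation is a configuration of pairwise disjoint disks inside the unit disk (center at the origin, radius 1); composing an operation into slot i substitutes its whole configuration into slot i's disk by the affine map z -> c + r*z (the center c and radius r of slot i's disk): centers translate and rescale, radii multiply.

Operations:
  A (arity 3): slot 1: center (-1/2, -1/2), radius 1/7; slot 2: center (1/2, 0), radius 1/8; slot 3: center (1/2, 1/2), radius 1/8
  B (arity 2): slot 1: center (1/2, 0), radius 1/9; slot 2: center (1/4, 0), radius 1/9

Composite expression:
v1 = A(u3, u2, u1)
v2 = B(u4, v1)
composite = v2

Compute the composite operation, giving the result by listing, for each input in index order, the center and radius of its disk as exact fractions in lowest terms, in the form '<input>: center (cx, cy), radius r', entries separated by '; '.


Affine substitution under B: radii multiply and u-centers shift.
for u4, the 1-step affine chain lands on center (1/2, 0), radius 1/9
for u3, the 2-step affine chain lands on center (7/36, -1/18), radius 1/63
for u2, the 2-step affine chain lands on center (11/36, 0), radius 1/72
for u1, the 2-step affine chain lands on center (11/36, 1/18), radius 1/72

u1: center (11/36, 1/18), radius 1/72; u2: center (11/36, 0), radius 1/72; u3: center (7/36, -1/18), radius 1/63; u4: center (1/2, 0), radius 1/9


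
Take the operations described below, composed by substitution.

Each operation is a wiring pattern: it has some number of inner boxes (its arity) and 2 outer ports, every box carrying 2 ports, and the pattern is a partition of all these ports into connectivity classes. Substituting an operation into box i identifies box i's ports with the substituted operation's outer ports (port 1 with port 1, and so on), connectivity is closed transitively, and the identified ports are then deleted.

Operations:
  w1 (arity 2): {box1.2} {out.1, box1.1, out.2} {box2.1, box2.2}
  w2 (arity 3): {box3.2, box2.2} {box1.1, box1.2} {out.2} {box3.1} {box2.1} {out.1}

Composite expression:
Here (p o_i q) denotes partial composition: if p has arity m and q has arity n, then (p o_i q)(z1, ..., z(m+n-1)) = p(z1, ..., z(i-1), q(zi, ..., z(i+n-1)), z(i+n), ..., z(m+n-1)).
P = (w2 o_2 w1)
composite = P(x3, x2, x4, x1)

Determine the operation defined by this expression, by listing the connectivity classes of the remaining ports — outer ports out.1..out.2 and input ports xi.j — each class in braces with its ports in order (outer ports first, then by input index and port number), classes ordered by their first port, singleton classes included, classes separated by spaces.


{out.1} {out.2} {x1.1} {x1.2, x2.1} {x2.2} {x3.1, x3.2} {x4.1, x4.2}

Connectivity passes through glued w2-boundaries; trace each wire chain.
composing w1 on (x2, x4), with out.j its own outer ports: {out.1, out.2, x2.1} {x2.2} {x4.1, x4.2}
composing w2 on (x3, x2, x4, x1), with out.j its own outer ports: {out.1} {out.2} {x1.1} {x1.2, x2.1} {x2.2} {x3.1, x3.2} {x4.1, x4.2}


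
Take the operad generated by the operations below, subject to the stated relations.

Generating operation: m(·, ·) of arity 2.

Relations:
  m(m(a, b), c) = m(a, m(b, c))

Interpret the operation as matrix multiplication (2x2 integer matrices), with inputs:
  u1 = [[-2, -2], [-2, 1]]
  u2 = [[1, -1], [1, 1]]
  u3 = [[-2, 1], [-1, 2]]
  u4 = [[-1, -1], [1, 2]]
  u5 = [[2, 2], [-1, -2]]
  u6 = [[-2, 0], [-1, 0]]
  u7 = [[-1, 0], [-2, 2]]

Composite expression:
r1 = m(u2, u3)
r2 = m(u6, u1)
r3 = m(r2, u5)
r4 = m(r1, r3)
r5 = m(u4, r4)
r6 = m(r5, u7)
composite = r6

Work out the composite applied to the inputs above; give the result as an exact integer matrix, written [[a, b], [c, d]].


[[-12, 0], [18, 0]]

m(u2, u3) = [[-1, -1], [-3, 3]]
m(u6, u1) = [[4, 4], [2, 2]]
m(m(u6, u1), u5) = [[4, 0], [2, 0]]
m(m(u2, u3), m(m(u6, u1), u5)) = [[-6, 0], [-6, 0]]
m(u4, m(m(u2, u3), m(m(u6, u1), u5))) = [[12, 0], [-18, 0]]
m(m(u4, m(m(u2, u3), m(m(u6, u1), u5))), u7) = [[-12, 0], [18, 0]]


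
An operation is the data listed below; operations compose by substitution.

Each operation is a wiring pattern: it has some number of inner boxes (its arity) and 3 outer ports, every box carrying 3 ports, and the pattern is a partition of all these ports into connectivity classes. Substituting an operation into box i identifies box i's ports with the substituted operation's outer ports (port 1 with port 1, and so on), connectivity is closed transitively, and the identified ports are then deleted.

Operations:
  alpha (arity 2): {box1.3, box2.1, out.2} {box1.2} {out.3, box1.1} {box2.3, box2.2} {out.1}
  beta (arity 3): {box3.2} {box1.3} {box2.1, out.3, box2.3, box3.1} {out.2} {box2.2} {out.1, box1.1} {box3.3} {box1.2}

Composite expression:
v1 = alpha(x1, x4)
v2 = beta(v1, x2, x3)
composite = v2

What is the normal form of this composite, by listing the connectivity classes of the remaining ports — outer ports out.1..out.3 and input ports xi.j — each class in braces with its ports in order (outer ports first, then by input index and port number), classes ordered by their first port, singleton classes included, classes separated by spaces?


{out.1} {out.2} {out.3, x2.1, x2.3, x3.1} {x1.1} {x1.2} {x1.3, x4.1} {x2.2} {x3.2} {x3.3} {x4.2, x4.3}

Two ports join when wires chain via beta-identified ports.
the subtree at alpha composes to {out.1} {out.2, x1.3, x4.1} {out.3, x1.1} {x1.2} {x4.2, x4.3} on (x1, x4); out.j = own outer ports
the subtree at beta composes to {out.1} {out.2} {out.3, x2.1, x2.3, x3.1} {x1.1} {x1.2} {x1.3, x4.1} {x2.2} {x3.2} {x3.3} {x4.2, x4.3} on (x1, x4, x2, x3); out.j = own outer ports


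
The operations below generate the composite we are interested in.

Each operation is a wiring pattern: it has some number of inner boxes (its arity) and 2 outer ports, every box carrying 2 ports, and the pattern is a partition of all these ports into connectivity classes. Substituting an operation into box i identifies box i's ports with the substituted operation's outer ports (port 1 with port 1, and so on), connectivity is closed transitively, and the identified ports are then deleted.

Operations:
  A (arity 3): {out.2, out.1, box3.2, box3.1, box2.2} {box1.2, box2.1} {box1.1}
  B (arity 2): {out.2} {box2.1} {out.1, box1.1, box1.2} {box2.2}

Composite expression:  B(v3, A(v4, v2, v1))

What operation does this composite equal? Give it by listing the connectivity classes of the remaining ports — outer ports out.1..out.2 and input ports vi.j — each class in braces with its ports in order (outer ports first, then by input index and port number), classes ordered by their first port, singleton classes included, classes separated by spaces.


{out.1, v3.1, v3.2} {out.2} {v1.1, v1.2, v2.2} {v2.1, v4.2} {v4.1}

Reachability decides: close wires over B-identified ports.
composing A on (v4, v2, v1), with out.j its own outer ports: {out.1, out.2, v1.1, v1.2, v2.2} {v2.1, v4.2} {v4.1}
composing B on (v3, v4, v2, v1), with out.j its own outer ports: {out.1, v3.1, v3.2} {out.2} {v1.1, v1.2, v2.2} {v2.1, v4.2} {v4.1}


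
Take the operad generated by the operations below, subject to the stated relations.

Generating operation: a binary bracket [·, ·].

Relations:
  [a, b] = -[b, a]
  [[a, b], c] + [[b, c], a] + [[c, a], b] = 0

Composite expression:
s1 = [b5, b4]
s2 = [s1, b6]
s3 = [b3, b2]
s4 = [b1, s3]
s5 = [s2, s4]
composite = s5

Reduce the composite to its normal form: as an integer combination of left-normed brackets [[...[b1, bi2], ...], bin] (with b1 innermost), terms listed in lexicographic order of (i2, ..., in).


In the tensor algebra, words opening b1 carry the b1-anchored form.
Composite bracket: [[[b5, b4], b6], [b1, [b3, b2]]]
Full expansion: 32 signed words from ab - ba (2^5 = 32).
Coefficients come from the b1-initial words:
  word b1b2b3b4b5b6 has sign -1, contributing -[[[[[b1, b2], b3], b4], b5], b6]
  word b1b2b3b5b4b6 has sign +1, contributing +[[[[[b1, b2], b3], b5], b4], b6]
  word b1b2b3b6b4b5 has sign +1, contributing +[[[[[b1, b2], b3], b6], b4], b5]
  word b1b2b3b6b5b4 has sign -1, contributing -[[[[[b1, b2], b3], b6], b5], b4]
  word b1b3b2b4b5b6 has sign +1, contributing +[[[[[b1, b3], b2], b4], b5], b6]
  word b1b3b2b5b4b6 has sign -1, contributing -[[[[[b1, b3], b2], b5], b4], b6]
  word b1b3b2b6b4b5 has sign -1, contributing -[[[[[b1, b3], b2], b6], b4], b5]
  word b1b3b2b6b5b4 has sign +1, contributing +[[[[[b1, b3], b2], b6], b5], b4]

-[[[[[b1, b2], b3], b4], b5], b6] + [[[[[b1, b2], b3], b5], b4], b6] + [[[[[b1, b2], b3], b6], b4], b5] - [[[[[b1, b2], b3], b6], b5], b4] + [[[[[b1, b3], b2], b4], b5], b6] - [[[[[b1, b3], b2], b5], b4], b6] - [[[[[b1, b3], b2], b6], b4], b5] + [[[[[b1, b3], b2], b6], b5], b4]


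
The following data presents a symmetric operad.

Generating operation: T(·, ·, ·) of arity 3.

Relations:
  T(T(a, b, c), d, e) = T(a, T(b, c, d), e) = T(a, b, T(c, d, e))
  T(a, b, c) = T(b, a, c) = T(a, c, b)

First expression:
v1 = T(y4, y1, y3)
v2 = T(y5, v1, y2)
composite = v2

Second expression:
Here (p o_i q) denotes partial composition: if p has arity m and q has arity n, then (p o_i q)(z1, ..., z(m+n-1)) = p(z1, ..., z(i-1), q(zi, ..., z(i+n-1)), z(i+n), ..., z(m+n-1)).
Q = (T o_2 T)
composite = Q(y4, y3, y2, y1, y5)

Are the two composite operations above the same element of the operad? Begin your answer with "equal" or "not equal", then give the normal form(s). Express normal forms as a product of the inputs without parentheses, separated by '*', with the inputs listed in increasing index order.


The first composite normalizes to y1 * y2 * y3 * y4 * y5
The second composite normalizes to y1 * y2 * y3 * y4 * y5
Same normal form: equal.

equal: each reduces to y1 * y2 * y3 * y4 * y5


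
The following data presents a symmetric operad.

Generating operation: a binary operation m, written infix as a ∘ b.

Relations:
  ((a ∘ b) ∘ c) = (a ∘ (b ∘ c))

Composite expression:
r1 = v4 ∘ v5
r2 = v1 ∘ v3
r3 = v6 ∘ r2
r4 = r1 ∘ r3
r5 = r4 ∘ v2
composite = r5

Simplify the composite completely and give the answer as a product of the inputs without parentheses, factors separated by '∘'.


v4 ∘ v5 ∘ v6 ∘ v1 ∘ v3 ∘ v2

Under associativity of m, the answer is the v's in reading order.
(v4 ∘ v5) collapses to v4 ∘ v5
(v1 ∘ v3) collapses to v1 ∘ v3
(v6 ∘ (v1 ∘ v3)) collapses to v6 ∘ v1 ∘ v3
((v4 ∘ v5) ∘ (v6 ∘ (v1 ∘ v3))) collapses to v4 ∘ v5 ∘ v6 ∘ v1 ∘ v3
(((v4 ∘ v5) ∘ (v6 ∘ (v1 ∘ v3))) ∘ v2) collapses to v4 ∘ v5 ∘ v6 ∘ v1 ∘ v3 ∘ v2


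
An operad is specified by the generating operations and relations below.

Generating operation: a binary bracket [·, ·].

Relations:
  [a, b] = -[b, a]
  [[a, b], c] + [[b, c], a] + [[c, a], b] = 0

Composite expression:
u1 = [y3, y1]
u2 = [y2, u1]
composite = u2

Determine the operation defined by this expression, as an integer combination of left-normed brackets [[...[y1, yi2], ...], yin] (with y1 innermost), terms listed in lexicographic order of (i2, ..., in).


[[y1, y3], y2]

In the tensor algebra, words opening y1 carry the y1-anchored form.
Composite bracket: [y2, [y3, y1]]
Applying ab - ba throughout gives 4 signed words (2^2 = 4).
Keep just the words that open with y1:
  y1y3y2 appears with sign +1, giving the term +[[y1, y3], y2]


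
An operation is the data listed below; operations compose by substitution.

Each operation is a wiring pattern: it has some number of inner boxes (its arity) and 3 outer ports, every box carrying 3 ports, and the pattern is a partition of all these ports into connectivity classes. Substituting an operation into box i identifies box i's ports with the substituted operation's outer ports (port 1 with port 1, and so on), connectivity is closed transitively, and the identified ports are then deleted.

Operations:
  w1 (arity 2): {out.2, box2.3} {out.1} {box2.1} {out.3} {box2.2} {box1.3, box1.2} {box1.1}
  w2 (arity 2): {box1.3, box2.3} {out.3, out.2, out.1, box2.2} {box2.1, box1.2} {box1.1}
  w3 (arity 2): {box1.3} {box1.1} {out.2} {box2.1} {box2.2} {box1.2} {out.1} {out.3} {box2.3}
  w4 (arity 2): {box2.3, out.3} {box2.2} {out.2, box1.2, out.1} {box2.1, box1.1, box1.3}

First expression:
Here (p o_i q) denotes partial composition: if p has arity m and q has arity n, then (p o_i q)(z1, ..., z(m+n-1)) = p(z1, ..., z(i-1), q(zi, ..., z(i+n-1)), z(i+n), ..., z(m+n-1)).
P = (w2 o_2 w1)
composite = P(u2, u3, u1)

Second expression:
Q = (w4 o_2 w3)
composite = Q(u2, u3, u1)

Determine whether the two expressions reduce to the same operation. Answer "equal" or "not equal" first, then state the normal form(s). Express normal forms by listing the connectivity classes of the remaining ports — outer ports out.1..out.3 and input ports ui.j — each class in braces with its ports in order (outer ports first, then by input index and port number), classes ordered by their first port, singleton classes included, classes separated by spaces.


not equal — first {out.1, out.2, out.3, u1.3} {u1.1} {u1.2} {u2.1} {u2.2} {u2.3} {u3.1} {u3.2, u3.3}, second {out.1, out.2, u2.2} {out.3} {u1.1} {u1.2} {u1.3} {u2.1, u2.3} {u3.1} {u3.2} {u3.3}

The first expression, normalized: {out.1, out.2, out.3, u1.3} {u1.1} {u1.2} {u2.1} {u2.2} {u2.3} {u3.1} {u3.2, u3.3}
The second expression, normalized: {out.1, out.2, u2.2} {out.3} {u1.1} {u1.2} {u1.3} {u2.1, u2.3} {u3.1} {u3.2} {u3.3}
Different reductions; not equal.


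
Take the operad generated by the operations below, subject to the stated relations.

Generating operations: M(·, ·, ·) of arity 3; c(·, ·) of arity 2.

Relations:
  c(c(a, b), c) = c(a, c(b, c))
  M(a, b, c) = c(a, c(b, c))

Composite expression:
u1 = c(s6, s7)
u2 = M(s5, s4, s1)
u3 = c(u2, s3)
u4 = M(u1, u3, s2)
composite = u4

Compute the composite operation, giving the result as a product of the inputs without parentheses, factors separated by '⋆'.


s6 ⋆ s7 ⋆ s5 ⋆ s4 ⋆ s1 ⋆ s3 ⋆ s2

The M-tree's shape is irrelevant; the s-reading-order decides.
c(s6, s7) collapses to s6 ⋆ s7
M(s5, s4, s1) collapses to s5 ⋆ s4 ⋆ s1
c(M(s5, s4, s1), s3) collapses to s5 ⋆ s4 ⋆ s1 ⋆ s3
M(c(s6, s7), c(M(s5, s4, s1), s3), s2) collapses to s6 ⋆ s7 ⋆ s5 ⋆ s4 ⋆ s1 ⋆ s3 ⋆ s2


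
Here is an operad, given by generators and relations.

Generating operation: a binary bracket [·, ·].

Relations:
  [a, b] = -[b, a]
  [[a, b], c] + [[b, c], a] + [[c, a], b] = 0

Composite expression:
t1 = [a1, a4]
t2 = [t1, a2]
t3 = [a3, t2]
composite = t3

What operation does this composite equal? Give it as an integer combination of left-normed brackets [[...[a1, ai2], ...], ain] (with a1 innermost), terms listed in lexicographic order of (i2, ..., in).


-[[[a1, a4], a2], a3]


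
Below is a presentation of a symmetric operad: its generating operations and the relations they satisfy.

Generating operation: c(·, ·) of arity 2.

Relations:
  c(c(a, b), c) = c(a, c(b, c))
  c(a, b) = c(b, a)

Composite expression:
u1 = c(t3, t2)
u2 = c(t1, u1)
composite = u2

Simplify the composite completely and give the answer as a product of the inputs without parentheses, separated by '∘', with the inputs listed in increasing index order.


t1 ∘ t2 ∘ t3

Both nesting and order wash out for c; what remains is which t's occur.
c(t3, t2) reduces to t3 ∘ t2
c(t1, c(t3, t2)) reduces to t1 ∘ t3 ∘ t2
commutativity sorts the factors: t1 ∘ t2 ∘ t3


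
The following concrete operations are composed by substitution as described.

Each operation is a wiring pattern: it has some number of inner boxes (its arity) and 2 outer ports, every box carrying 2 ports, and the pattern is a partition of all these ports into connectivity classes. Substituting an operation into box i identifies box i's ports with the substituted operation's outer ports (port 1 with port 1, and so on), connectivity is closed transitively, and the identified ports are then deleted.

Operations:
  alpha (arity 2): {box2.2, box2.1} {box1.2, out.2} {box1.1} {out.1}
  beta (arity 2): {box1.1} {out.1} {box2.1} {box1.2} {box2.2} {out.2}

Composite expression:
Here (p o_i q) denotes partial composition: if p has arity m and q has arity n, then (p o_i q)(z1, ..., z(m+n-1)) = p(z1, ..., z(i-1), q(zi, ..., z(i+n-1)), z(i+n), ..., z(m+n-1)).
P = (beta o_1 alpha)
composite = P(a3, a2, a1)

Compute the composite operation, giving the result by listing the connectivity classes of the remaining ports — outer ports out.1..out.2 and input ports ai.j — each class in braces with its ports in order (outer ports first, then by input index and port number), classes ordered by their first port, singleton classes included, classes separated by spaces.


Two ports join when wires chain via beta-identified ports.
the subtree at alpha composes to {out.1} {out.2, a3.2} {a2.1, a2.2} {a3.1} on (a3, a2); out.j = own outer ports
the subtree at beta composes to {out.1} {out.2} {a1.1} {a1.2} {a2.1, a2.2} {a3.1} {a3.2} on (a3, a2, a1); out.j = own outer ports

{out.1} {out.2} {a1.1} {a1.2} {a2.1, a2.2} {a3.1} {a3.2}


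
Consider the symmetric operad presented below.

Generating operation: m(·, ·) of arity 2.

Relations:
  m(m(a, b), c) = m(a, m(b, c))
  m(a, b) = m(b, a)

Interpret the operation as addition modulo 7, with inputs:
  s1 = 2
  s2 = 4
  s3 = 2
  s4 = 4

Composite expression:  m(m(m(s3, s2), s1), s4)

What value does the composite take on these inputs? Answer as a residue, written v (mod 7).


m(s3, s2) = 6
m(m(s3, s2), s1) = 1
m(m(m(s3, s2), s1), s4) = 5

5 (mod 7)


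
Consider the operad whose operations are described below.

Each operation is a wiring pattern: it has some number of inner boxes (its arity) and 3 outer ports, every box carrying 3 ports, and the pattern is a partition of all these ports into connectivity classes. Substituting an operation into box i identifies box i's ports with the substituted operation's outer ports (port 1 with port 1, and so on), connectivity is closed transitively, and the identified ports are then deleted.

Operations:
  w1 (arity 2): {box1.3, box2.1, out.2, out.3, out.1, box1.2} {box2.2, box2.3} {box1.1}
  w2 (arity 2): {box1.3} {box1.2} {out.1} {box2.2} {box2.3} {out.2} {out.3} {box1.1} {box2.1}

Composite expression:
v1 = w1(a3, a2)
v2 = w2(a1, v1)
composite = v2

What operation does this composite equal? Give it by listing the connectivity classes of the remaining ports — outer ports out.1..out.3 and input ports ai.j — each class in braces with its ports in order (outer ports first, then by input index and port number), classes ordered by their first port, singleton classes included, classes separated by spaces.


Connectivity passes through glued w2-boundaries; trace each wire chain.
composing w1 on (a3, a2), with out.j its own outer ports: {out.1, out.2, out.3, a2.1, a3.2, a3.3} {a2.2, a2.3} {a3.1}
composing w2 on (a1, a3, a2), with out.j its own outer ports: {out.1} {out.2} {out.3} {a1.1} {a1.2} {a1.3} {a2.1, a3.2, a3.3} {a2.2, a2.3} {a3.1}

{out.1} {out.2} {out.3} {a1.1} {a1.2} {a1.3} {a2.1, a3.2, a3.3} {a2.2, a2.3} {a3.1}


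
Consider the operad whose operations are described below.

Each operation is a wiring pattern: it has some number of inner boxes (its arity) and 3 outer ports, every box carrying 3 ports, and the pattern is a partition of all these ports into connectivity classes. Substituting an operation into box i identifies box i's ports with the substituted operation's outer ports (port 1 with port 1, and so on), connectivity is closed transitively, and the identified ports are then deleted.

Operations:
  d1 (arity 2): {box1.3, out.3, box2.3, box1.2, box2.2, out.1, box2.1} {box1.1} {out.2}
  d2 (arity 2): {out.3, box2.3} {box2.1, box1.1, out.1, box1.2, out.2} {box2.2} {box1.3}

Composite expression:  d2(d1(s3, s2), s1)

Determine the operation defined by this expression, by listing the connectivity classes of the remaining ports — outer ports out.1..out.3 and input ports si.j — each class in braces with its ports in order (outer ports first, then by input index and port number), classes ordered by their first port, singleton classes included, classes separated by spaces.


{out.1, out.2, s1.1, s2.1, s2.2, s2.3, s3.2, s3.3} {out.3, s1.3} {s1.2} {s3.1}

Two ports join when wires chain via d2-identified ports.
through d1, on inputs (s3, s2): {out.1, out.3, s2.1, s2.2, s2.3, s3.2, s3.3} {out.2} {s3.1} (out.j = stage outer ports)
through d2, on inputs (s3, s2, s1): {out.1, out.2, s1.1, s2.1, s2.2, s2.3, s3.2, s3.3} {out.3, s1.3} {s1.2} {s3.1} (out.j = stage outer ports)


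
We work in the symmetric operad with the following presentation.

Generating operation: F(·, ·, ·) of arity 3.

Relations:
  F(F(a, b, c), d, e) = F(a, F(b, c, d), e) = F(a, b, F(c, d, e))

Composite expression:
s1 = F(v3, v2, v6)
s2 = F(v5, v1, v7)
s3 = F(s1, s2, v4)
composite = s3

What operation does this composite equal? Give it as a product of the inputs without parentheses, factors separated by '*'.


v3 * v2 * v6 * v5 * v1 * v7 * v4

Under associativity of F, the answer is the v's in reading order.
F(v3, v2, v6) flattens to v3 * v2 * v6
F(v5, v1, v7) flattens to v5 * v1 * v7
F(F(v3, v2, v6), F(v5, v1, v7), v4) flattens to v3 * v2 * v6 * v5 * v1 * v7 * v4


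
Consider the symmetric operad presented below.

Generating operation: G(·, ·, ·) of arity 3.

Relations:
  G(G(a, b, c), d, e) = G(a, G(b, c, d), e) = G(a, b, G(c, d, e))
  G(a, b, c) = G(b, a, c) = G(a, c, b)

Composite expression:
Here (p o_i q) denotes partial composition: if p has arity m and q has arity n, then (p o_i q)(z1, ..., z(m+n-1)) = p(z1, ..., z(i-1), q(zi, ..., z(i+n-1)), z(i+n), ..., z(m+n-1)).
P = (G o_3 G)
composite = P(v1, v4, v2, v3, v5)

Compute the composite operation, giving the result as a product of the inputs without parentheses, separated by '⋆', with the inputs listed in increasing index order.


Shape and order are irrelevant to G; the v-input set decides.
G(v2, v3, v5) linearizes to v2 ⋆ v3 ⋆ v5
G(v1, v4, G(v2, v3, v5)) linearizes to v1 ⋆ v4 ⋆ v2 ⋆ v3 ⋆ v5
rearranged into index order: v1 ⋆ v2 ⋆ v3 ⋆ v4 ⋆ v5

v1 ⋆ v2 ⋆ v3 ⋆ v4 ⋆ v5


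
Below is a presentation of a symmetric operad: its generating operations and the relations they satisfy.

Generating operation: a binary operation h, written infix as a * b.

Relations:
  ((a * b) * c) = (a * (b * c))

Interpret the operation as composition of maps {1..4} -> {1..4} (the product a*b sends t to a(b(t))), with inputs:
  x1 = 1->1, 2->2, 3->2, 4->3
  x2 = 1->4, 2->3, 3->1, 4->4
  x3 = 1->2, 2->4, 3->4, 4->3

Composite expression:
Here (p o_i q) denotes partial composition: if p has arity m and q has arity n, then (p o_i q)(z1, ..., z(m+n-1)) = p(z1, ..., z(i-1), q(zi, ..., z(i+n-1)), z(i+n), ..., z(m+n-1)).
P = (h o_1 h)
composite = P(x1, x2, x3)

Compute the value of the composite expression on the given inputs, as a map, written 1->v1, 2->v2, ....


(x1 * x2) = 1->3, 2->2, 3->1, 4->3
((x1 * x2) * x3) = 1->2, 2->3, 3->3, 4->1

1->2, 2->3, 3->3, 4->1


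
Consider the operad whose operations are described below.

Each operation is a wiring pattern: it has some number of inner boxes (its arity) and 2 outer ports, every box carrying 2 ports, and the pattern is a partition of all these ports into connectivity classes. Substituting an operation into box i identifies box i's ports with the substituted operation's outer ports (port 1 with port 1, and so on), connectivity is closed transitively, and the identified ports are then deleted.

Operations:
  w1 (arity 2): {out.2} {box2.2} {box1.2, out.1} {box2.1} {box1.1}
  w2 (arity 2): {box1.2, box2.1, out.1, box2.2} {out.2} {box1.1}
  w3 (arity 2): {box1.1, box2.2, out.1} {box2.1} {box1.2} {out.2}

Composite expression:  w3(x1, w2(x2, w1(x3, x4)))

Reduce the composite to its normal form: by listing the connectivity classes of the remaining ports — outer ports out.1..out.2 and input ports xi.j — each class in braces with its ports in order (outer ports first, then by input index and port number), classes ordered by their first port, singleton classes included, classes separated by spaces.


{out.1, x1.1} {out.2} {x1.2} {x2.1} {x2.2, x3.2} {x3.1} {x4.1} {x4.2}

Two ports join when wires chain via w3-identified ports.
after w1, the pattern on (x3, x4) reads {out.1, x3.2} {out.2} {x3.1} {x4.1} {x4.2} (out.j = its outer ports)
after w2, the pattern on (x2, x3, x4) reads {out.1, x2.2, x3.2} {out.2} {x2.1} {x3.1} {x4.1} {x4.2} (out.j = its outer ports)
after w3, the pattern on (x1, x2, x3, x4) reads {out.1, x1.1} {out.2} {x1.2} {x2.1} {x2.2, x3.2} {x3.1} {x4.1} {x4.2} (out.j = its outer ports)


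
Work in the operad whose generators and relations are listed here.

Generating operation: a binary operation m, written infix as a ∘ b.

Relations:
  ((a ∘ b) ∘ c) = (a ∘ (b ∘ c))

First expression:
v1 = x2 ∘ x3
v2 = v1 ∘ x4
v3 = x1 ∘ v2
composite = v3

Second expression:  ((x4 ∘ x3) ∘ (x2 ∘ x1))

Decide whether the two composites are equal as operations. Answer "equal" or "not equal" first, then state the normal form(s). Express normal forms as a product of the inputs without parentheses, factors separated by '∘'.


not equal; the first gives x1 ∘ x2 ∘ x3 ∘ x4 and the second x4 ∘ x3 ∘ x2 ∘ x1

The first expression, normalized: x1 ∘ x2 ∘ x3 ∘ x4
The second expression, normalized: x4 ∘ x3 ∘ x2 ∘ x1
The forms do not match — not equal.


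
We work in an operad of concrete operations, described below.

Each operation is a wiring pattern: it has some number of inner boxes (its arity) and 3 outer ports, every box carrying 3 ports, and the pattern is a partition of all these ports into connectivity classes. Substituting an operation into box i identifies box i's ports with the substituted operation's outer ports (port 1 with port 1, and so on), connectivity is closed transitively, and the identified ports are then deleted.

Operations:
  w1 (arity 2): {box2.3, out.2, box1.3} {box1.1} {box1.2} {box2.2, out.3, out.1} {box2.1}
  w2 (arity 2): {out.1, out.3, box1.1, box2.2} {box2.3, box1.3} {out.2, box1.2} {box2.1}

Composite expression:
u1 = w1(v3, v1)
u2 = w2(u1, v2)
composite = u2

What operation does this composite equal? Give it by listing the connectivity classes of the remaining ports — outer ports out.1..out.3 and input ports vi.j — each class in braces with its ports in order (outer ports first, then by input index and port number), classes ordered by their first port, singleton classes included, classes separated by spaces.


Two ports join when wires chain via w2-identified ports.
w1 over (v3, v1) gives {out.1, out.3, v1.2} {out.2, v1.3, v3.3} {v1.1} {v3.1} {v3.2}, out.j being that stage's outer ports
w2 over (v3, v1, v2) gives {out.1, out.3, v1.2, v2.2, v2.3} {out.2, v1.3, v3.3} {v1.1} {v2.1} {v3.1} {v3.2}, out.j being that stage's outer ports

{out.1, out.3, v1.2, v2.2, v2.3} {out.2, v1.3, v3.3} {v1.1} {v2.1} {v3.1} {v3.2}


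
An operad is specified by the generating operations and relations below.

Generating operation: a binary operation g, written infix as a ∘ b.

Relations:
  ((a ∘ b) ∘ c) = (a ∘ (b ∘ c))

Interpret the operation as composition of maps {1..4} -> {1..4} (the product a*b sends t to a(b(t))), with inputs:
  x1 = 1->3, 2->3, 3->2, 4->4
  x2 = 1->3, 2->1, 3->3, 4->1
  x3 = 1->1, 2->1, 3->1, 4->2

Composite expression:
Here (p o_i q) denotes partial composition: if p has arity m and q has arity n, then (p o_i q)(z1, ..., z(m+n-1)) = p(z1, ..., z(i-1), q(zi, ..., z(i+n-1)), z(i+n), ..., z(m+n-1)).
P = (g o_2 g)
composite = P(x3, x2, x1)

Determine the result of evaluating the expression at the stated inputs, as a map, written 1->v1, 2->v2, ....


(x2 ∘ x1) = 1->3, 2->3, 3->1, 4->1
(x3 ∘ (x2 ∘ x1)) = 1->1, 2->1, 3->1, 4->1

1->1, 2->1, 3->1, 4->1


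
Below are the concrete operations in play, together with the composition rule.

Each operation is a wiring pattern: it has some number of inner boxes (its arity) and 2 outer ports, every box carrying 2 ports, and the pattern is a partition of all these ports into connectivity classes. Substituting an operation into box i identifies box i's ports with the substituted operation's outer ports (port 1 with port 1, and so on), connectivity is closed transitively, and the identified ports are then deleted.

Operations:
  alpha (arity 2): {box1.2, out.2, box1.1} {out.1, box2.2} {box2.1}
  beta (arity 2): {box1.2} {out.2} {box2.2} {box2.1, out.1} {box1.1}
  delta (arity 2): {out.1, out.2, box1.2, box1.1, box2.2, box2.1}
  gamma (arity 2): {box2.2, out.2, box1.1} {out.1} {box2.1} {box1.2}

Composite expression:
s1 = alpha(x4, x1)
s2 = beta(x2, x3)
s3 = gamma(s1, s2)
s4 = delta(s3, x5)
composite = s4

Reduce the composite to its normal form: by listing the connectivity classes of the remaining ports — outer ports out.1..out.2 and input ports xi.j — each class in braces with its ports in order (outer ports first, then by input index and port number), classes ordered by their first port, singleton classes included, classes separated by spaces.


{out.1, out.2, x1.2, x5.1, x5.2} {x1.1} {x2.1} {x2.2} {x3.1} {x3.2} {x4.1, x4.2}

After gluing at delta, chains via deleted ports link the x-ports.
stage alpha: inputs (x4, x1), connectivity {out.1, x1.2} {out.2, x4.1, x4.2} {x1.1}, out.j its boundary
stage beta: inputs (x2, x3), connectivity {out.1, x3.1} {out.2} {x2.1} {x2.2} {x3.2}, out.j its boundary
stage gamma: inputs (x4, x1, x2, x3), connectivity {out.1} {out.2, x1.2} {x1.1} {x2.1} {x2.2} {x3.1} {x3.2} {x4.1, x4.2}, out.j its boundary
stage delta: inputs (x4, x1, x2, x3, x5), connectivity {out.1, out.2, x1.2, x5.1, x5.2} {x1.1} {x2.1} {x2.2} {x3.1} {x3.2} {x4.1, x4.2}, out.j its boundary


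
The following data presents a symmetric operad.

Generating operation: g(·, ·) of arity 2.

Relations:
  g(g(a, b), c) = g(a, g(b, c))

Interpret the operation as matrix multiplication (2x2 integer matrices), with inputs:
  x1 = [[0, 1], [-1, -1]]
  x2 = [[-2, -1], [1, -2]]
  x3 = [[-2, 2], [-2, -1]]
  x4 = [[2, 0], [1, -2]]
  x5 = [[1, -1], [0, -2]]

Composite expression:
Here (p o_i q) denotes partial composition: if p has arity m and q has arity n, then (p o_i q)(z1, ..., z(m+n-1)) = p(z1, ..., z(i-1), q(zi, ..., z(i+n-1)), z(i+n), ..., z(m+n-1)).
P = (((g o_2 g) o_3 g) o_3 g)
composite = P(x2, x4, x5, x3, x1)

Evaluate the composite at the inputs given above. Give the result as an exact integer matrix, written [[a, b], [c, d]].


[[11, 19], [-8, 8]]

g(x5, x3) = [[0, 3], [4, 2]]
g(g(x5, x3), x1) = [[-3, -3], [-2, 2]]
g(x4, g(g(x5, x3), x1)) = [[-6, -6], [1, -7]]
g(x2, g(x4, g(g(x5, x3), x1))) = [[11, 19], [-8, 8]]


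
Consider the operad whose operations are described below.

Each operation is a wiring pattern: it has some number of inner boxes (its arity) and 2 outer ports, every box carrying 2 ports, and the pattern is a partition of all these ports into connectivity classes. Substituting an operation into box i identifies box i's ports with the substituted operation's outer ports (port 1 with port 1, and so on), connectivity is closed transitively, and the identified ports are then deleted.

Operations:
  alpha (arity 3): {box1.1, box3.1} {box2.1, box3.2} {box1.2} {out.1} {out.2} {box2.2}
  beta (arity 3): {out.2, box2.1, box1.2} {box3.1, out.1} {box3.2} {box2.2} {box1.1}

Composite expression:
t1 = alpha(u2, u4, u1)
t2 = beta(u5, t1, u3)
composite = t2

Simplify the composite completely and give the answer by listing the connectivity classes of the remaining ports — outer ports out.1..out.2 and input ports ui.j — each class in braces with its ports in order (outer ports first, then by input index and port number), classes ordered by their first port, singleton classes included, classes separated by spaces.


{out.1, u3.1} {out.2, u5.2} {u1.1, u2.1} {u1.2, u4.1} {u2.2} {u3.2} {u4.2} {u5.1}

After gluing at beta, chains via deleted ports link the u-ports.
through alpha, on inputs (u2, u4, u1): {out.1} {out.2} {u1.1, u2.1} {u1.2, u4.1} {u2.2} {u4.2} (out.j = stage outer ports)
through beta, on inputs (u5, u2, u4, u1, u3): {out.1, u3.1} {out.2, u5.2} {u1.1, u2.1} {u1.2, u4.1} {u2.2} {u3.2} {u4.2} {u5.1} (out.j = stage outer ports)


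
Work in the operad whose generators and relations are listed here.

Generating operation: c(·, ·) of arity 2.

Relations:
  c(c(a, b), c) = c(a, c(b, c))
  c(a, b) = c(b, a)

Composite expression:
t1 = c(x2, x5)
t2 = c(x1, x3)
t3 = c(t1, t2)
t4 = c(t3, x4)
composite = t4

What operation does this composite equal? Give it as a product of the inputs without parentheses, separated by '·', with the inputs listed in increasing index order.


x1 · x2 · x3 · x4 · x5

Shape and order are irrelevant to c; the x-input set decides.
c(x2, x5) unparenthesizes to x2 · x5
c(x1, x3) unparenthesizes to x1 · x3
c(c(x2, x5), c(x1, x3)) unparenthesizes to x2 · x5 · x1 · x3
c(c(c(x2, x5), c(x1, x3)), x4) unparenthesizes to x2 · x5 · x1 · x3 · x4
the factors in increasing index order: x1 · x2 · x3 · x4 · x5


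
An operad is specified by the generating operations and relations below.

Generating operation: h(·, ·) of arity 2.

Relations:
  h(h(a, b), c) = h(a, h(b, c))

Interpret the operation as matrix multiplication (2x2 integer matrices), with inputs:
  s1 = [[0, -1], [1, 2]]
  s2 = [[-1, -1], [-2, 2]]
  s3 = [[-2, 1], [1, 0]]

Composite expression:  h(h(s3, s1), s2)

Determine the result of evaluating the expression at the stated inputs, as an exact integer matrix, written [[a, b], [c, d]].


[[-9, 7], [2, -2]]

h(s3, s1) = [[1, 4], [0, -1]]
h(h(s3, s1), s2) = [[-9, 7], [2, -2]]


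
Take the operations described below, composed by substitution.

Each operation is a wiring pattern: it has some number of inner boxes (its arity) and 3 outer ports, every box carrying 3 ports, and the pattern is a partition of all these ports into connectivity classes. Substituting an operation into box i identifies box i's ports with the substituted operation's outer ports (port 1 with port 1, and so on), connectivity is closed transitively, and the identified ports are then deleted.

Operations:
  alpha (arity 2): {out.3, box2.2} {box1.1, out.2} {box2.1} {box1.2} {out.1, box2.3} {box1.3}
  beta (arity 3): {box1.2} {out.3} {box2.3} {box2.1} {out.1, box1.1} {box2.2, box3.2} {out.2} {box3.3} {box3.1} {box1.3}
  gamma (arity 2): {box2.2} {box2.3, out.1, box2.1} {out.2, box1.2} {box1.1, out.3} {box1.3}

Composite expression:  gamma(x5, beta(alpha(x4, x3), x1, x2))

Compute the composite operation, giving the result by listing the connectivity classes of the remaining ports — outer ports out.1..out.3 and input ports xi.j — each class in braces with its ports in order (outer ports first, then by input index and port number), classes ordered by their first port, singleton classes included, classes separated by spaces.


{out.1, x3.3} {out.2, x5.2} {out.3, x5.1} {x1.1} {x1.2, x2.2} {x1.3} {x2.1} {x2.3} {x3.1} {x3.2} {x4.1} {x4.2} {x4.3} {x5.3}

Two ports join when wires chain via gamma-identified ports.
composing alpha on (x4, x3), with out.j its own outer ports: {out.1, x3.3} {out.2, x4.1} {out.3, x3.2} {x3.1} {x4.2} {x4.3}
composing beta on (x4, x3, x1, x2), with out.j its own outer ports: {out.1, x3.3} {out.2} {out.3} {x1.1} {x1.2, x2.2} {x1.3} {x2.1} {x2.3} {x3.1} {x3.2} {x4.1} {x4.2} {x4.3}
composing gamma on (x5, x4, x3, x1, x2), with out.j its own outer ports: {out.1, x3.3} {out.2, x5.2} {out.3, x5.1} {x1.1} {x1.2, x2.2} {x1.3} {x2.1} {x2.3} {x3.1} {x3.2} {x4.1} {x4.2} {x4.3} {x5.3}


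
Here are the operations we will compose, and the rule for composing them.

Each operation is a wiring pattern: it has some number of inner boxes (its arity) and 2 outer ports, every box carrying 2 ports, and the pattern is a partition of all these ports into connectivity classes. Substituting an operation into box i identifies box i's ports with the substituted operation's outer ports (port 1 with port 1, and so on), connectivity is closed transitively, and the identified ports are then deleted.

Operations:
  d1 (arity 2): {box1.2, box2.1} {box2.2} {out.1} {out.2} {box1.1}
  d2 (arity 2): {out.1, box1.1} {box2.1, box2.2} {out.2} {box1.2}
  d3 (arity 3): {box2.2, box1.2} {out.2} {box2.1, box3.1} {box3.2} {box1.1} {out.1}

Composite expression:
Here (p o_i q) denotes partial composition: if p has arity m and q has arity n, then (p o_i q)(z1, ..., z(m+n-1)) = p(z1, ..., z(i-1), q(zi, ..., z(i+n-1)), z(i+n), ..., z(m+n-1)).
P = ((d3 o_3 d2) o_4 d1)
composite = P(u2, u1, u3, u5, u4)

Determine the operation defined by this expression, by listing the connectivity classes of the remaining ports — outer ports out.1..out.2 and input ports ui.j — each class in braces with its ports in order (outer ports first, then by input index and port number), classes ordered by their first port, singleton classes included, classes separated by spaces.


Treat the ports identified at d3 as solder joints: merge, then drop.
d1 over (u5, u4) gives {out.1} {out.2} {u4.1, u5.2} {u4.2} {u5.1}, out.j being that stage's outer ports
d2 over (u3, u5, u4) gives {out.1, u3.1} {out.2} {u3.2} {u4.1, u5.2} {u4.2} {u5.1}, out.j being that stage's outer ports
d3 over (u2, u1, u3, u5, u4) gives {out.1} {out.2} {u1.1, u3.1} {u1.2, u2.2} {u2.1} {u3.2} {u4.1, u5.2} {u4.2} {u5.1}, out.j being that stage's outer ports

{out.1} {out.2} {u1.1, u3.1} {u1.2, u2.2} {u2.1} {u3.2} {u4.1, u5.2} {u4.2} {u5.1}


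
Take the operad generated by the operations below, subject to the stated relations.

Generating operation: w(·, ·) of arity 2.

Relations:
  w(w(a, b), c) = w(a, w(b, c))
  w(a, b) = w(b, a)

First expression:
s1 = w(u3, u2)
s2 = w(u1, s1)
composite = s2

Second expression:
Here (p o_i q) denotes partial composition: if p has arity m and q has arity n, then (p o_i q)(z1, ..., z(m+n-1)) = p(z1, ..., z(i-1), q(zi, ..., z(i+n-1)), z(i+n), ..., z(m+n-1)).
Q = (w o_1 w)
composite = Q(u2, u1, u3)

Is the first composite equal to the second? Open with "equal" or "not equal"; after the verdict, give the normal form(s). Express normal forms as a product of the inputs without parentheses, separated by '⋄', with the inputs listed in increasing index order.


equal; both compose to u1 ⋄ u2 ⋄ u3

The first composite normalizes to u1 ⋄ u2 ⋄ u3
The second composite normalizes to u1 ⋄ u2 ⋄ u3
Identical normal forms: equal.


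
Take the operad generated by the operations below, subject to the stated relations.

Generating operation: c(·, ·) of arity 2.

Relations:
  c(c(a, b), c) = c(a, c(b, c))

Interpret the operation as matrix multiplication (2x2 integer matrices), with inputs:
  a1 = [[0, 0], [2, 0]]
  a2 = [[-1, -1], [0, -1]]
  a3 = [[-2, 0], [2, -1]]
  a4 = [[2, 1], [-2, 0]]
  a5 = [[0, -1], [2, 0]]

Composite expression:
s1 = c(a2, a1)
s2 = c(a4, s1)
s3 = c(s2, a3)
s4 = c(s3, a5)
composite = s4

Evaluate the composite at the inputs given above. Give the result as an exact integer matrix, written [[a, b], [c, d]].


[[0, -12], [0, 8]]

c(a2, a1) = [[-2, 0], [-2, 0]]
c(a4, c(a2, a1)) = [[-6, 0], [4, 0]]
c(c(a4, c(a2, a1)), a3) = [[12, 0], [-8, 0]]
c(c(c(a4, c(a2, a1)), a3), a5) = [[0, -12], [0, 8]]


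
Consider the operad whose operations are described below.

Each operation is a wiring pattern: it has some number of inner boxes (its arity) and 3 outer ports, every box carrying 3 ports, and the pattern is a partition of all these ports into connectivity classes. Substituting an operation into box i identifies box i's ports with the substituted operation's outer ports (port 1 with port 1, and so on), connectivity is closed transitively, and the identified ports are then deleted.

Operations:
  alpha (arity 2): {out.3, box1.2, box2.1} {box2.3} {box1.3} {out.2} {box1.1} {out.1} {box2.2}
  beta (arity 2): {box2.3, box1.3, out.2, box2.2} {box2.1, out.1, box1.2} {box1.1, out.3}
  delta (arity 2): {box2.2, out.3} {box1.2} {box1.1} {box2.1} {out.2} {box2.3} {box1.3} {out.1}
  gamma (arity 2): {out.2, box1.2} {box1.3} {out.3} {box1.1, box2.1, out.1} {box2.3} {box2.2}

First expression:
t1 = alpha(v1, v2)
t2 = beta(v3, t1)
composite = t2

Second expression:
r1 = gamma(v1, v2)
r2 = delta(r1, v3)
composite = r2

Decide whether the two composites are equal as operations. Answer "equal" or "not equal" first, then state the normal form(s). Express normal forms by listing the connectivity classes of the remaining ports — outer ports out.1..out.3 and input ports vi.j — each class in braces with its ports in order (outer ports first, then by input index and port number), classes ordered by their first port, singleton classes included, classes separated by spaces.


Reducing the first expression gives {out.1, v3.2} {out.2, v1.2, v2.1, v3.3} {out.3, v3.1} {v1.1} {v1.3} {v2.2} {v2.3}
Reducing the second expression gives {out.1} {out.2} {out.3, v3.2} {v1.1, v2.1} {v1.2} {v1.3} {v2.2} {v2.3} {v3.1} {v3.3}
Distinct normal forms: not equal.

not equal: they reduce to {out.1, v3.2} {out.2, v1.2, v2.1, v3.3} {out.3, v3.1} {v1.1} {v1.3} {v2.2} {v2.3} and {out.1} {out.2} {out.3, v3.2} {v1.1, v2.1} {v1.2} {v1.3} {v2.2} {v2.3} {v3.1} {v3.3}
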